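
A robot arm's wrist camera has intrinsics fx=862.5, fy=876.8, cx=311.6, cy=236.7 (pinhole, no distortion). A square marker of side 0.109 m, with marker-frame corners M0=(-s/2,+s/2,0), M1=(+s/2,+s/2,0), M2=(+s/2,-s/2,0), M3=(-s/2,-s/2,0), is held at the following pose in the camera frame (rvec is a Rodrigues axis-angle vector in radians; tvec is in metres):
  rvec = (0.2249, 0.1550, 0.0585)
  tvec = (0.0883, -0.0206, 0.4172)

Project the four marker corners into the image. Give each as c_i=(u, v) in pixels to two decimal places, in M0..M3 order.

Intrinsics K: fx=862.5, fy=876.8, cx=311.6, cy=236.7
Marker side s = 0.109 m; corners in marker frame (Z=0):
  M0 = (-0.0545, +0.0545, 0)
  M1 = (+0.0545, +0.0545, 0)
  M2 = (+0.0545, -0.0545, 0)
  M3 = (-0.0545, -0.0545, 0)
rvec = (0.2249, 0.1550, 0.0585), |rvec| = θ = 0.27933 rad = 16.005°
Rodrigues: sinθ=0.27572, 1−cosθ=0.03876; R = I + sinθ·[k]× + (1−cosθ)·[k]×²:
    [+0.98637 -0.04043 +0.15953]
    [+0.07506 +0.97317 -0.21748]
    [-0.14646 +0.22649 +0.96294]
t = (0.0883, -0.0206, 0.4172) m
M0: Pc = R·M0+t = (+0.03234, +0.02835, +0.43753); u = 862.5·(+0.03234)/0.43753 + 311.6 = 375.3521, v = 876.8·(+0.02835)/0.43753 + 236.7 = 293.5078
M1: Pc = R·M1+t = (+0.13985, +0.03653, +0.42156); u = 862.5·(+0.13985)/0.42156 + 311.6 = 597.7355, v = 876.8·(+0.03653)/0.42156 + 236.7 = 312.6755
M2: Pc = R·M2+t = (+0.14426, -0.06955, +0.39687); u = 862.5·(+0.14426)/0.39687 + 311.6 = 625.1106, v = 876.8·(-0.06955)/0.39687 + 236.7 = 83.0518
M3: Pc = R·M3+t = (+0.03675, -0.07773, +0.41284); u = 862.5·(+0.03675)/0.41284 + 311.6 = 388.3702, v = 876.8·(-0.07773)/0.41284 + 236.7 = 71.6171

c0=(375.35, 293.51) c1=(597.74, 312.68) c2=(625.11, 83.05) c3=(388.37, 71.62)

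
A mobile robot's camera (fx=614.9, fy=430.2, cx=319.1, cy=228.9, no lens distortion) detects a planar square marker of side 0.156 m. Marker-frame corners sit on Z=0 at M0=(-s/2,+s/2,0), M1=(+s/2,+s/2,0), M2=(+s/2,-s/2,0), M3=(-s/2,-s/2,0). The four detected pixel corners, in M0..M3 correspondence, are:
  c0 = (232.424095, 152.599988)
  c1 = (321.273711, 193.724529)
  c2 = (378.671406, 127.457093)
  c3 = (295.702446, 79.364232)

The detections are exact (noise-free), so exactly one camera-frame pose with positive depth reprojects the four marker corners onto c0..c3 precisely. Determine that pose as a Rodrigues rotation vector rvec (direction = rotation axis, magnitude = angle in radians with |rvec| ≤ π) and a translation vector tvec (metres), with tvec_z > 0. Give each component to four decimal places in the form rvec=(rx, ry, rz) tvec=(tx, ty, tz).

Intrinsics K: fx=614.9, fy=430.2, cx=319.1, cy=228.9
Marker side s = 0.156 m; corners in marker frame (Z=0):
  M0 = (-0.0780, +0.0780, 0)
  M1 = (+0.0780, +0.0780, 0)
  M2 = (+0.0780, -0.0780, 0)
  M3 = (-0.0780, -0.0780, 0)
Detected image corners:
  c0 = (232.424095, 152.599988) px
  c1 = (321.273711, 193.724529) px
  c2 = (378.671406, 127.457093) px
  c3 = (295.702446, 79.364232) px
Planar DLT: solve 8×8 A·h = b for H (H[2,2]=1):
  H  [+745.83662 -383.52042 +309.12946]
  H  [+373.82782 +447.06675 +139.41277]
  H  [+0.63555 +0.00758 +1.00000]
B = K⁻¹H; ‖b₁‖=1.210612, ‖b₂‖=1.210612; λ = 2/(‖b₁‖+‖b₂‖) = 0.826029, sign → tz>0 ⇒ λ=+0.826029
r₁ = λ·B[:,0] = (+0.72949,+0.43846,+0.52498); r₂ = λ·B[:,1] = (-0.51845,+0.85508,+0.00626)
r₃ = r₁×r₂ = (-0.44616,-0.27675,+0.85109); SVD([r₁ r₂ r₃]) → R = UVᵀ:
  R  [+0.72949 -0.51845 -0.44616]
  R  [+0.43846 +0.85508 -0.27675]
  R  [+0.52498 +0.00626 +0.85109]
t = (-0.01339, -0.17182, +0.82603) m
tr R = 2.435659; θ = arccos((tr R − 1)/2) = 0.770116 rad = 44.124°
axis k = ((R−Rᵀ)₃₂, (R−Rᵀ)₁₃, (R−Rᵀ)₂₁) / (2 sinθ) = (+0.203247, -0.697438, +0.687220)
rvec = θ·k = (+0.156524, -0.537109, +0.529239)

rvec=(0.1565, -0.5371, 0.5292) tvec=(-0.0134, -0.1718, 0.8260)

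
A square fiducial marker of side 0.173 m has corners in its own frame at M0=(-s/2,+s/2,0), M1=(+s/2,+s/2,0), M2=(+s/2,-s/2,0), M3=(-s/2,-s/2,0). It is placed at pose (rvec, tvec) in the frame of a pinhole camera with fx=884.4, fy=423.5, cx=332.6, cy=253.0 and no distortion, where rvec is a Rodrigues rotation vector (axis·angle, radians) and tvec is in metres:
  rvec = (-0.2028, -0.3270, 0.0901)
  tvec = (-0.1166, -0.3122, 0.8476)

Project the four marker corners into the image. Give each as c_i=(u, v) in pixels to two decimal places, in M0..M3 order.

Intrinsics K: fx=884.4, fy=423.5, cx=332.6, cy=253.0
Marker side s = 0.173 m; corners in marker frame (Z=0):
  M0 = (-0.0865, +0.0865, 0)
  M1 = (+0.0865, +0.0865, 0)
  M2 = (+0.0865, -0.0865, 0)
  M3 = (-0.0865, -0.0865, 0)
rvec = (-0.2028, -0.3270, 0.0901), |rvec| = θ = 0.39519 rad = 22.643°
Rodrigues: sinθ=0.38498, 1−cosθ=0.07708; R = I + sinθ·[k]× + (1−cosθ)·[k]×²:
    [+0.94322 -0.05504 -0.32757]
    [+0.12050 +0.97570 +0.18302]
    [+0.30954 -0.21210 +0.92693]
t = (-0.1166, -0.3122, 0.8476) m
M0: Pc = R·M0+t = (-0.20295, -0.23823, +0.80248); u = 884.4·(-0.20295)/0.80248 + 332.6 = 108.9316, v = 423.5·(-0.23823)/0.80248 + 253.0 = 127.2787
M1: Pc = R·M1+t = (-0.03977, -0.21738, +0.85603); u = 884.4·(-0.03977)/0.85603 + 332.6 = 291.5091, v = 423.5·(-0.21738)/0.85603 + 253.0 = 145.4568
M2: Pc = R·M2+t = (-0.03025, -0.38617, +0.89272); u = 884.4·(-0.03025)/0.89272 + 332.6 = 302.6320, v = 423.5·(-0.38617)/0.89272 + 253.0 = 69.8020
M3: Pc = R·M3+t = (-0.19343, -0.40702, +0.83917); u = 884.4·(-0.19343)/0.83917 + 332.6 = 128.7478, v = 423.5·(-0.40702)/0.83917 + 253.0 = 47.5911

c0=(108.93, 127.28) c1=(291.51, 145.46) c2=(302.63, 69.80) c3=(128.75, 47.59)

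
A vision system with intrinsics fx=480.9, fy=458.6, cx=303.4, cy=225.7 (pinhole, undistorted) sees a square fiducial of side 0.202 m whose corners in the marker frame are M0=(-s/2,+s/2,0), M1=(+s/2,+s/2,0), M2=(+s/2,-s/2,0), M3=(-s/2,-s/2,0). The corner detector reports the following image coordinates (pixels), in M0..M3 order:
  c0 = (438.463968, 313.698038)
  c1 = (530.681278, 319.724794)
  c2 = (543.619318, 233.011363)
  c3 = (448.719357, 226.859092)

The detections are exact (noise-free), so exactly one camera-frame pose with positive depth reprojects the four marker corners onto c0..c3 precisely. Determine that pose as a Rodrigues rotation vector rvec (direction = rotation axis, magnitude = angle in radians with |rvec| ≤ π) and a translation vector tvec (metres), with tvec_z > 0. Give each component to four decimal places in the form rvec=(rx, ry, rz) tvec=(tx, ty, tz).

Intrinsics K: fx=480.9, fy=458.6, cx=303.4, cy=225.7
Marker side s = 0.202 m; corners in marker frame (Z=0):
  M0 = (-0.1010, +0.1010, 0)
  M1 = (+0.1010, +0.1010, 0)
  M2 = (+0.1010, -0.1010, 0)
  M3 = (-0.1010, -0.1010, 0)
Detected image corners:
  c0 = (438.463968, 313.698038) px
  c1 = (530.681278, 319.724794) px
  c2 = (543.619318, 233.011363) px
  c3 = (448.719357, 226.859092) px
Planar DLT: solve 8×8 A·h = b for H (H[2,2]=1):
  H  [+461.70507 +12.03075 +490.27493]
  H  [+29.38277 +468.28878 +273.94300]
  H  [-0.00278 +0.14160 +1.00000]
B = K⁻¹H; ‖b₁‖=0.964064, ‖b₂‖=0.964064; λ = 2/(‖b₁‖+‖b₂‖) = 1.037275, sign → tz>0 ⇒ λ=+1.037275
r₁ = λ·B[:,0] = (+0.99769,+0.06788,-0.00288); r₂ = λ·B[:,1] = (-0.06672,+0.98690,+0.14688)
r₃ = r₁×r₂ = (+0.01281,-0.14635,+0.98915); SVD([r₁ r₂ r₃]) → R = UVᵀ:
  R  [+0.99769 -0.06672 +0.01281]
  R  [+0.06788 +0.98690 -0.14635]
  R  [-0.00288 +0.14688 +0.98915]
t = (+0.40308, +0.10912, +1.03728) m
tr R = 2.973741; θ = arccos((tr R − 1)/2) = 0.162225 rad = 9.295°
axis k = ((R−Rᵀ)₃₂, (R−Rᵀ)₁₃, (R−Rᵀ)₂₁) / (2 sinθ) = (+0.907761, +0.048578, +0.416665)
rvec = θ·k = (+0.147261, +0.007881, +0.067593)

rvec=(0.1473, 0.0079, 0.0676) tvec=(0.4031, 0.1091, 1.0373)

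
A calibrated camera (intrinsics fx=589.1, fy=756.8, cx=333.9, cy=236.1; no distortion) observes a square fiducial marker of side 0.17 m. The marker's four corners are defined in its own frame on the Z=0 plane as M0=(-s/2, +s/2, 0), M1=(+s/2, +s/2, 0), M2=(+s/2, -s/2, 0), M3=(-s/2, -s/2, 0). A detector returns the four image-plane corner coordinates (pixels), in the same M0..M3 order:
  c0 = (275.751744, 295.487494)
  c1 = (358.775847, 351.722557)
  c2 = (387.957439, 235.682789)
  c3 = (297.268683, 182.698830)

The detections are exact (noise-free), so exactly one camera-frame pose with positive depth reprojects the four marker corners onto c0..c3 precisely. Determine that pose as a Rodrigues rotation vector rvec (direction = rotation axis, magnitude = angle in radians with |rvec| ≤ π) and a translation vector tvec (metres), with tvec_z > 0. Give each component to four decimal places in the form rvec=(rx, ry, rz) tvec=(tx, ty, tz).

Intrinsics K: fx=589.1, fy=756.8, cx=333.9, cy=236.1
Marker side s = 0.17 m; corners in marker frame (Z=0):
  M0 = (-0.0850, +0.0850, 0)
  M1 = (+0.0850, +0.0850, 0)
  M2 = (+0.0850, -0.0850, 0)
  M3 = (-0.0850, -0.0850, 0)
Detected image corners:
  c0 = (275.751744, 295.487494) px
  c1 = (358.775847, 351.722557) px
  c2 = (387.957439, 235.682789) px
  c3 = (297.268683, 182.698830) px
Planar DLT: solve 8×8 A·h = b for H (H[2,2]=1):
  H  [+389.97301 -12.21606 +328.14937]
  H  [+224.55179 +782.69856 +267.55999]
  H  [-0.36418 +0.41280 +1.00000]
B = K⁻¹H; ‖b₁‖=1.027182, ‖b₂‖=1.027182; λ = 2/(‖b₁‖+‖b₂‖) = 0.973537, sign → tz>0 ⇒ λ=+0.973537
r₁ = λ·B[:,0] = (+0.84542,+0.39947,-0.35454); r₂ = λ·B[:,1] = (-0.24797,+0.88148,+0.40188)
r₃ = r₁×r₂ = (+0.47306,-0.25184,+0.84427); SVD([r₁ r₂ r₃]) → R = UVᵀ:
  R  [+0.84542 -0.24797 +0.47306]
  R  [+0.39947 +0.88148 -0.25184]
  R  [-0.35454 +0.40188 +0.84427]
t = (-0.00950, +0.04047, +0.97354) m
tr R = 2.571165; θ = arccos((tr R − 1)/2) = 0.667159 rad = 38.225°
axis k = ((R−Rᵀ)₃₂, (R−Rᵀ)₁₃, (R−Rᵀ)₂₁) / (2 sinθ) = (+0.528251, +0.668758, +0.523177)
rvec = θ·k = (+0.352427, +0.446168, +0.349042)

rvec=(0.3524, 0.4462, 0.3490) tvec=(-0.0095, 0.0405, 0.9735)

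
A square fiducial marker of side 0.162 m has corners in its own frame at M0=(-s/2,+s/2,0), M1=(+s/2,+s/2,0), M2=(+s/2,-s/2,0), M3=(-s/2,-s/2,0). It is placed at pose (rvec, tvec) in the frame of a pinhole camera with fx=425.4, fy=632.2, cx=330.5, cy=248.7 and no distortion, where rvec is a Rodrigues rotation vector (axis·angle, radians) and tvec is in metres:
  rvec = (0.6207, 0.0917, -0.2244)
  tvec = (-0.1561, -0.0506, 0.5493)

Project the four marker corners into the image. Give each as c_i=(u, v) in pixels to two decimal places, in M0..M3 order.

Intrinsics K: fx=425.4, fy=632.2, cx=330.5, cy=248.7
Marker side s = 0.162 m; corners in marker frame (Z=0):
  M0 = (-0.0810, +0.0810, 0)
  M1 = (+0.0810, +0.0810, 0)
  M2 = (+0.0810, -0.0810, 0)
  M3 = (-0.0810, -0.0810, 0)
rvec = (0.6207, 0.0917, -0.2244), |rvec| = θ = 0.66636 rad = 38.179°
Rodrigues: sinθ=0.61813, 1−cosθ=0.21392; R = I + sinθ·[k]× + (1−cosθ)·[k]×²:
    [+0.97169 +0.23558 +0.01796]
    [-0.18074 +0.79013 -0.58569]
    [-0.15217 +0.56586 +0.81034]
t = (-0.1561, -0.0506, 0.5493) m
M0: Pc = R·M0+t = (-0.21572, +0.02804, +0.60746); u = 425.4·(-0.21572)/0.60746 + 330.5 = 179.4294, v = 632.2·(+0.02804)/0.60746 + 248.7 = 277.8821
M1: Pc = R·M1+t = (-0.05831, -0.00124, +0.58281); u = 425.4·(-0.05831)/0.58281 + 330.5 = 287.9379, v = 632.2·(-0.00124)/0.58281 + 248.7 = 247.3558
M2: Pc = R·M2+t = (-0.09648, -0.12924, +0.49114); u = 425.4·(-0.09648)/0.49114 + 330.5 = 246.9382, v = 632.2·(-0.12924)/0.49114 + 248.7 = 82.3408
M3: Pc = R·M3+t = (-0.25389, -0.09996, +0.51579); u = 425.4·(-0.25389)/0.51579 + 330.5 = 121.1045, v = 632.2·(-0.09996)/0.51579 + 248.7 = 126.1789

c0=(179.43, 277.88) c1=(287.94, 247.36) c2=(246.94, 82.34) c3=(121.10, 126.18)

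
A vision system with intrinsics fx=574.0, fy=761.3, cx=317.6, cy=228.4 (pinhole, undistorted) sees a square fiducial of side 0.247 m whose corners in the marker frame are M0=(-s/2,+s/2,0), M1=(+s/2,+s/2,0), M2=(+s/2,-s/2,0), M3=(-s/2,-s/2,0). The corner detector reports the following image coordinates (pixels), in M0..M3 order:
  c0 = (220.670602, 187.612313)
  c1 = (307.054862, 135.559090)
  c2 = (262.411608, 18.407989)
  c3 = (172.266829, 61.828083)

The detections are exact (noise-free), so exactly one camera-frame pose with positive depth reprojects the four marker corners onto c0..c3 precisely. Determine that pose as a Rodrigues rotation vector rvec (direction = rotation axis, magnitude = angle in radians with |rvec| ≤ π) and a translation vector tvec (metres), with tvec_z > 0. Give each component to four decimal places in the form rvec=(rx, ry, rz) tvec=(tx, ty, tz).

rvec=(-0.0756, -0.4193, -0.4669) tvec=(-0.1823, -0.2340, 1.3886)

Intrinsics K: fx=574.0, fy=761.3, cx=317.6, cy=228.4
Marker side s = 0.247 m; corners in marker frame (Z=0):
  M0 = (-0.1235, +0.1235, 0)
  M1 = (+0.1235, +0.1235, 0)
  M2 = (+0.1235, -0.1235, 0)
  M3 = (-0.1235, -0.1235, 0)
Detected image corners:
  c0 = (220.670602, 187.612313) px
  c1 = (307.054862, 135.559090) px
  c2 = (262.411608, 18.407989) px
  c3 = (172.266829, 61.828083) px
Planar DLT: solve 8×8 A·h = b for H (H[2,2]=1):
  H  [+428.19312 +192.22738 +242.25579]
  H  [-163.59961 +492.87578 +100.11306]
  H  [+0.29453 +0.01725 +1.00000]
B = K⁻¹H; ‖b₁‖=0.720152, ‖b₂‖=0.720152; λ = 2/(‖b₁‖+‖b₂‖) = 1.388596, sign → tz>0 ⇒ λ=+1.388596
r₁ = λ·B[:,0] = (+0.80958,-0.42110,+0.40898); r₂ = λ·B[:,1] = (+0.45178,+0.89181,+0.02395)
r₃ = r₁×r₂ = (-0.37482,+0.16538,+0.91223); SVD([r₁ r₂ r₃]) → R = UVᵀ:
  R  [+0.80958 +0.45178 -0.37482]
  R  [-0.42110 +0.89181 +0.16538]
  R  [+0.40898 +0.02395 +0.91223]
t = (-0.18227, -0.23399, +1.38860) m
tr R = 2.613616; θ = arccos((tr R − 1)/2) = 0.632067 rad = 36.215°
axis k = ((R−Rᵀ)₃₂, (R−Rᵀ)₁₃, (R−Rᵀ)₂₁) / (2 sinθ) = (-0.119686, -0.663315, -0.738707)
rvec = θ·k = (-0.075650, -0.419260, -0.466912)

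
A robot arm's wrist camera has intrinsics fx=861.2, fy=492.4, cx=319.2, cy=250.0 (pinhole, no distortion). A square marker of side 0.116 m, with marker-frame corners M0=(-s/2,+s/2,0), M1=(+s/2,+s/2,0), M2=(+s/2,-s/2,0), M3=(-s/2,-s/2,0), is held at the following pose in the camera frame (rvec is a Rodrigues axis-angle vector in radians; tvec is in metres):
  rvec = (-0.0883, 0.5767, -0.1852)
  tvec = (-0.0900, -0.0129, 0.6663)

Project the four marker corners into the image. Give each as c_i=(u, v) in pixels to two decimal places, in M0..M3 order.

Intrinsics K: fx=861.2, fy=492.4, cx=319.2, cy=250.0
Marker side s = 0.116 m; corners in marker frame (Z=0):
  M0 = (-0.0580, +0.0580, 0)
  M1 = (+0.0580, +0.0580, 0)
  M2 = (+0.0580, -0.0580, 0)
  M3 = (-0.0580, -0.0580, 0)
rvec = (-0.0883, 0.5767, -0.1852), |rvec| = θ = 0.61211 rad = 35.071°
Rodrigues: sinθ=0.57460, 1−cosθ=0.18156; R = I + sinθ·[k]× + (1−cosθ)·[k]×²:
    [+0.82222 +0.14917 +0.54928]
    [-0.19853 +0.97960 +0.03113]
    [-0.53343 -0.13464 +0.83506]
t = (-0.0900, -0.0129, 0.6663) m
M0: Pc = R·M0+t = (-0.12904, +0.05543, +0.68943); u = 861.2·(-0.12904)/0.68943 + 319.2 = 158.0143, v = 492.4·(+0.05543)/0.68943 + 250.0 = 289.5898
M1: Pc = R·M1+t = (-0.03366, +0.03240, +0.62755); u = 861.2·(-0.03366)/0.62755 + 319.2 = 273.0086, v = 492.4·(+0.03240)/0.62755 + 250.0 = 275.4241
M2: Pc = R·M2+t = (-0.05096, -0.08123, +0.64317); u = 861.2·(-0.05096)/0.64317 + 319.2 = 250.9602, v = 492.4·(-0.08123)/0.64317 + 250.0 = 187.8107
M3: Pc = R·M3+t = (-0.14634, -0.05820, +0.70505); u = 861.2·(-0.14634)/0.70505 + 319.2 = 140.4484, v = 492.4·(-0.05820)/0.70505 + 250.0 = 209.3519

c0=(158.01, 289.59) c1=(273.01, 275.42) c2=(250.96, 187.81) c3=(140.45, 209.35)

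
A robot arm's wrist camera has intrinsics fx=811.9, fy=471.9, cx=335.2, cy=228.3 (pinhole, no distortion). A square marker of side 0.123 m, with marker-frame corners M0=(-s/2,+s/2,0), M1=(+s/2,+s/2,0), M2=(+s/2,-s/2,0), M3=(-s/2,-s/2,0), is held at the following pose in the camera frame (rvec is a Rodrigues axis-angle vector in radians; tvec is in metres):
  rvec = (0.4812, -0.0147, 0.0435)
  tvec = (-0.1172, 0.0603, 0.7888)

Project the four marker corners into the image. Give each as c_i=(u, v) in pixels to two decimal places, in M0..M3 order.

c0=(154.63, 293.32) c1=(277.14, 295.80) c2=(278.74, 233.38) c3=(147.06, 230.46)

Intrinsics K: fx=811.9, fy=471.9, cx=335.2, cy=228.3
Marker side s = 0.123 m; corners in marker frame (Z=0):
  M0 = (-0.0615, +0.0615, 0)
  M1 = (+0.0615, +0.0615, 0)
  M2 = (+0.0615, -0.0615, 0)
  M3 = (-0.0615, -0.0615, 0)
rvec = (0.4812, -0.0147, 0.0435), |rvec| = θ = 0.48339 rad = 27.696°
Rodrigues: sinθ=0.46478, 1−cosθ=0.11457; R = I + sinθ·[k]× + (1−cosθ)·[k]×²:
    [+0.99897 -0.04529 -0.00387]
    [+0.03836 +0.88553 -0.46299]
    [+0.02440 +0.46236 +0.88635]
t = (-0.1172, 0.0603, 0.7888) m
M0: Pc = R·M0+t = (-0.18142, +0.11240, +0.81573); u = 811.9·(-0.18142)/0.81573 + 335.2 = 154.6309, v = 471.9·(+0.11240)/0.81573 + 228.3 = 293.3238
M1: Pc = R·M1+t = (-0.05855, +0.11712, +0.81874); u = 811.9·(-0.05855)/0.81874 + 335.2 = 277.1397, v = 471.9·(+0.11712)/0.81874 + 228.3 = 295.8047
M2: Pc = R·M2+t = (-0.05298, +0.00820, +0.76187); u = 811.9·(-0.05298)/0.76187 + 335.2 = 278.7427, v = 471.9·(+0.00820)/0.76187 + 228.3 = 233.3783
M3: Pc = R·M3+t = (-0.17585, +0.00348, +0.75886); u = 811.9·(-0.17585)/0.75886 + 335.2 = 147.0592, v = 471.9·(+0.00348)/0.75886 + 228.3 = 230.4645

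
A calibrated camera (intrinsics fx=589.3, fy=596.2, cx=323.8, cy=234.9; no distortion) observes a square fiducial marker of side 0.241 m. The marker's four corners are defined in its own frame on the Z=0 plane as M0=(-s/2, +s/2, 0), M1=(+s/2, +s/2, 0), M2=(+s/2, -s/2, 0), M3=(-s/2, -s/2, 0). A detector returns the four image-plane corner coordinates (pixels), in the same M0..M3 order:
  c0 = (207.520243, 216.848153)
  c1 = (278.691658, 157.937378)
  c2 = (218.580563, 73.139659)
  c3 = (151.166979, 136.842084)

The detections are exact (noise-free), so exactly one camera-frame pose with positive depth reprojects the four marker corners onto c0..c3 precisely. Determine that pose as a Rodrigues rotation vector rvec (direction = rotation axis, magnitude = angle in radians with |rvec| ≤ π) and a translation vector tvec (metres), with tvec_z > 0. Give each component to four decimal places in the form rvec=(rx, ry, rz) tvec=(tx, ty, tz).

rvec=(0.0945, 0.3576, -0.6185) tvec=(-0.2660, -0.2082, 1.4132)

Intrinsics K: fx=589.3, fy=596.2, cx=323.8, cy=234.9
Marker side s = 0.241 m; corners in marker frame (Z=0):
  M0 = (-0.1205, +0.1205, 0)
  M1 = (+0.1205, +0.1205, 0)
  M2 = (+0.1205, -0.1205, 0)
  M3 = (-0.1205, -0.1205, 0)
Detected image corners:
  c0 = (207.520243, 216.848153) px
  c1 = (278.691658, 157.937378) px
  c2 = (218.580563, 73.139659) px
  c3 = (151.166979, 136.842084) px
Planar DLT: solve 8×8 A·h = b for H (H[2,2]=1):
  H  [+233.69521 +238.46084 +212.89195]
  H  [-291.16393 +339.61349 +147.05271]
  H  [-0.25147 -0.01369 +1.00000]
B = K⁻¹H; ‖b₁‖=0.707623, ‖b₂‖=0.707623; λ = 2/(‖b₁‖+‖b₂‖) = 1.413183, sign → tz>0 ⇒ λ=+1.413183
r₁ = λ·B[:,0] = (+0.75569,-0.55013,-0.35538); r₂ = λ·B[:,1] = (+0.58248,+0.81262,-0.01935)
r₃ = r₁×r₂ = (+0.29943,-0.19238,+0.93452); SVD([r₁ r₂ r₃]) → R = UVᵀ:
  R  [+0.75569 +0.58248 +0.29943]
  R  [-0.55013 +0.81262 -0.19238]
  R  [-0.35538 -0.01935 +0.93452]
t = (-0.26597, -0.20823, +1.41318) m
tr R = 2.502823; θ = arccos((tr R − 1)/2) = 0.720597 rad = 41.287°
axis k = ((R−Rᵀ)₃₂, (R−Rᵀ)₁₃, (R−Rᵀ)₂₁) / (2 sinθ) = (+0.131113, +0.496192, -0.858256)
rvec = θ·k = (+0.094480, +0.357555, -0.618457)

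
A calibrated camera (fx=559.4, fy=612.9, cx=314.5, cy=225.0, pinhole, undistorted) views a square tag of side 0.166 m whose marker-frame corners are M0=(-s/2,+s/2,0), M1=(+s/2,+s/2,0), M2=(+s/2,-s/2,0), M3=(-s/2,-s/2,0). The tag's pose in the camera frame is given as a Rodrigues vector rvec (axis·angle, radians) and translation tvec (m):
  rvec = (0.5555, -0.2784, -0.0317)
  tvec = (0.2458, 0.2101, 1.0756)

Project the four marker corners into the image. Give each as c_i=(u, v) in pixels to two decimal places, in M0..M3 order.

Intrinsics K: fx=559.4, fy=612.9, cx=314.5, cy=225.0
Marker side s = 0.166 m; corners in marker frame (Z=0):
  M0 = (-0.0830, +0.0830, 0)
  M1 = (+0.0830, +0.0830, 0)
  M2 = (+0.0830, -0.0830, 0)
  M3 = (-0.0830, -0.0830, 0)
rvec = (0.5555, -0.2784, -0.0317), |rvec| = θ = 0.62217 rad = 35.648°
Rodrigues: sinθ=0.58280, 1−cosθ=0.18738; R = I + sinθ·[k]× + (1−cosθ)·[k]×²:
    [+0.96199 -0.04517 -0.26931]
    [-0.10456 +0.85014 -0.51608]
    [+0.25226 +0.52462 +0.81310]
t = (0.2458, 0.2101, 1.0756) m
M0: Pc = R·M0+t = (+0.16221, +0.28934, +1.09821); u = 559.4·(+0.16221)/1.09821 + 314.5 = 397.1236, v = 612.9·(+0.28934)/1.09821 + 225.0 = 386.4781
M1: Pc = R·M1+t = (+0.32190, +0.27198, +1.14008); u = 559.4·(+0.32190)/1.14008 + 314.5 = 472.4439, v = 612.9·(+0.27198)/1.14008 + 225.0 = 371.2163
M2: Pc = R·M2+t = (+0.32939, +0.13086, +1.05299); u = 559.4·(+0.32939)/1.05299 + 314.5 = 489.4899, v = 612.9·(+0.13086)/1.05299 + 225.0 = 301.1679
M3: Pc = R·M3+t = (+0.16970, +0.14822, +1.01112); u = 559.4·(+0.16970)/1.01112 + 314.5 = 408.3882, v = 612.9·(+0.14822)/1.01112 + 225.0 = 314.8432

c0=(397.12, 386.48) c1=(472.44, 371.22) c2=(489.49, 301.17) c3=(408.39, 314.84)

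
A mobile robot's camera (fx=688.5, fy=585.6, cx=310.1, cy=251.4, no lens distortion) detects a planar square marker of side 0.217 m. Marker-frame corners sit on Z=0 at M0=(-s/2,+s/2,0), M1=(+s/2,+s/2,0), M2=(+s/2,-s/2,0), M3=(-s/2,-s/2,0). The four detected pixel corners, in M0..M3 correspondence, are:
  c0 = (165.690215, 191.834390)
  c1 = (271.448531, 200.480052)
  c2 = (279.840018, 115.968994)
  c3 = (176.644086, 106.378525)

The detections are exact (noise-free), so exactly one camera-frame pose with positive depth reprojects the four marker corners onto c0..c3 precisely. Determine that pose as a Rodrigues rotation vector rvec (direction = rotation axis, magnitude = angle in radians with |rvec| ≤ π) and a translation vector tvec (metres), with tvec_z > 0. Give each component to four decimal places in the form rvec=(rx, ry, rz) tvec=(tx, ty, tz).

rvec=(-0.1509, -0.0968, 0.0813) tvec=(-0.1798, -0.2406, 1.4351)

Intrinsics K: fx=688.5, fy=585.6, cx=310.1, cy=251.4
Marker side s = 0.217 m; corners in marker frame (Z=0):
  M0 = (-0.1085, +0.1085, 0)
  M1 = (+0.1085, +0.1085, 0)
  M2 = (+0.1085, -0.1085, 0)
  M3 = (-0.1085, -0.1085, 0)
Detected image corners:
  c0 = (165.690215, 191.834390) px
  c1 = (271.448531, 200.480052) px
  c2 = (279.840018, 115.968994) px
  c3 = (176.644086, 106.378525) px
Planar DLT: solve 8×8 A·h = b for H (H[2,2]=1):
  H  [+495.40833 -68.48656 +223.81755]
  H  [+51.68444 +375.13897 +153.20223]
  H  [+0.06274 -0.10721 +1.00000]
B = K⁻¹H; ‖b₁‖=0.696836, ‖b₂‖=0.696836; λ = 2/(‖b₁‖+‖b₂‖) = 1.435059, sign → tz>0 ⇒ λ=+1.435059
r₁ = λ·B[:,0] = (+0.99204,+0.08801,+0.09003); r₂ = λ·B[:,1] = (-0.07345,+0.98536,-0.15386)
r₃ = r₁×r₂ = (-0.10225,+0.14602,+0.98398); SVD([r₁ r₂ r₃]) → R = UVᵀ:
  R  [+0.99204 -0.07345 -0.10225]
  R  [+0.08801 +0.98536 +0.14602]
  R  [+0.09003 -0.15386 +0.98398]
t = (-0.17984, -0.24064, +1.43506) m
tr R = 2.961385; θ = arccos((tr R − 1)/2) = 0.196824 rad = 11.277°
axis k = ((R−Rᵀ)₃₂, (R−Rᵀ)₁₃, (R−Rᵀ)₂₁) / (2 sinθ) = (-0.766735, -0.491630, +0.412816)
rvec = θ·k = (-0.150912, -0.096765, +0.081252)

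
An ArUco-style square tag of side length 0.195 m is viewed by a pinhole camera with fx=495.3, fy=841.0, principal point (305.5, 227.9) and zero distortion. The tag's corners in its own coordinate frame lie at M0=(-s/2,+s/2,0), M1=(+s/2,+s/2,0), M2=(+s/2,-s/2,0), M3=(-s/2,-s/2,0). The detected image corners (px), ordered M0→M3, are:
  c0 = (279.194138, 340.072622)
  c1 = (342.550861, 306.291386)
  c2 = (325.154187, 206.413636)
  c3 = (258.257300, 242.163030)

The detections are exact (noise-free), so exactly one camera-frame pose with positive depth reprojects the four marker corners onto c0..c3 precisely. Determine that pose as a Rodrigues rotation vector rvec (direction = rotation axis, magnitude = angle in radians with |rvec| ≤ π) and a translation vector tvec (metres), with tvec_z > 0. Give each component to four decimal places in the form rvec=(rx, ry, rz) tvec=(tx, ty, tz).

Intrinsics K: fx=495.3, fy=841.0, cx=305.5, cy=227.9
Marker side s = 0.195 m; corners in marker frame (Z=0):
  M0 = (-0.0975, +0.0975, 0)
  M1 = (+0.0975, +0.0975, 0)
  M2 = (+0.0975, -0.0975, 0)
  M3 = (-0.0975, -0.0975, 0)
Detected image corners:
  c0 = (279.194138, 340.072622) px
  c1 = (342.550861, 306.291386) px
  c2 = (325.154187, 206.413636) px
  c3 = (258.257300, 242.163030) px
Planar DLT: solve 8×8 A·h = b for H (H[2,2]=1):
  H  [+332.62612 +182.60801 +301.53891]
  H  [-179.15430 +583.74813 +275.09055]
  H  [-0.00368 +0.27984 +1.00000]
B = K⁻¹H; ‖b₁‖=0.706417, ‖b₂‖=0.706417; λ = 2/(‖b₁‖+‖b₂‖) = 1.415594, sign → tz>0 ⇒ λ=+1.415594
r₁ = λ·B[:,0] = (+0.95388,-0.30014,-0.00521); r₂ = λ·B[:,1] = (+0.27756,+0.87523,+0.39614)
r₃ = r₁×r₂ = (-0.11434,-0.37932,+0.91817); SVD([r₁ r₂ r₃]) → R = UVᵀ:
  R  [+0.95388 +0.27756 -0.11434]
  R  [-0.30014 +0.87523 -0.37932]
  R  [-0.00521 +0.39614 +0.91817]
t = (-0.01132, +0.07943, +1.41559) m
tr R = 2.747284; θ = arccos((tr R − 1)/2) = 0.508159 rad = 29.115°
axis k = ((R−Rᵀ)₃₂, (R−Rᵀ)₁₃, (R−Rᵀ)₂₁) / (2 sinθ) = (+0.796870, -0.112134, -0.593653)
rvec = θ·k = (+0.404937, -0.056982, -0.301670)

rvec=(0.4049, -0.0570, -0.3017) tvec=(-0.0113, 0.0794, 1.4156)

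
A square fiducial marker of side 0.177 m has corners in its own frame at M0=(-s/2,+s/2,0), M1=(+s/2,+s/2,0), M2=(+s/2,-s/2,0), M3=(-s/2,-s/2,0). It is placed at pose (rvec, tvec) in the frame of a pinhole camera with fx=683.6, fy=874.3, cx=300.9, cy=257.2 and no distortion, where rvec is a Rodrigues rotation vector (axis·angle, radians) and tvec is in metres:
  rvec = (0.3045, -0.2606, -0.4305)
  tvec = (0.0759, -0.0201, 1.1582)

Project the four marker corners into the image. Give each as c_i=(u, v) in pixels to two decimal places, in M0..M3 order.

c0=(318.87, 328.64) c1=(406.48, 269.61) c2=(373.19, 153.27) c3=(279.85, 212.15)

Intrinsics K: fx=683.6, fy=874.3, cx=300.9, cy=257.2
Marker side s = 0.177 m; corners in marker frame (Z=0):
  M0 = (-0.0885, +0.0885, 0)
  M1 = (+0.0885, +0.0885, 0)
  M2 = (+0.0885, -0.0885, 0)
  M3 = (-0.0885, -0.0885, 0)
rvec = (0.3045, -0.2606, -0.4305), |rvec| = θ = 0.58819 rad = 33.701°
Rodrigues: sinθ=0.55485, 1−cosθ=0.16805; R = I + sinθ·[k]× + (1−cosθ)·[k]×²:
    [+0.87699 +0.36756 -0.30951]
    [-0.44465 +0.86494 -0.23275]
    [+0.18216 +0.34174 +0.92197]
t = (0.0759, -0.0201, 1.1582) m
M0: Pc = R·M0+t = (+0.03082, +0.09580, +1.17232); u = 683.6·(+0.03082)/1.17232 + 300.9 = 318.8690, v = 874.3·(+0.09580)/1.17232 + 257.2 = 328.6449
M1: Pc = R·M1+t = (+0.18604, +0.01710, +1.20456); u = 683.6·(+0.18604)/1.20456 + 300.9 = 406.4804, v = 874.3·(+0.01710)/1.20456 + 257.2 = 269.6083
M2: Pc = R·M2+t = (+0.12098, -0.13600, +1.14408); u = 683.6·(+0.12098)/1.14408 + 300.9 = 373.1898, v = 874.3·(-0.13600)/1.14408 + 257.2 = 153.2705
M3: Pc = R·M3+t = (-0.03424, -0.05730, +1.11184); u = 683.6·(-0.03424)/1.11184 + 300.9 = 279.8465, v = 874.3·(-0.05730)/1.11184 + 257.2 = 212.1452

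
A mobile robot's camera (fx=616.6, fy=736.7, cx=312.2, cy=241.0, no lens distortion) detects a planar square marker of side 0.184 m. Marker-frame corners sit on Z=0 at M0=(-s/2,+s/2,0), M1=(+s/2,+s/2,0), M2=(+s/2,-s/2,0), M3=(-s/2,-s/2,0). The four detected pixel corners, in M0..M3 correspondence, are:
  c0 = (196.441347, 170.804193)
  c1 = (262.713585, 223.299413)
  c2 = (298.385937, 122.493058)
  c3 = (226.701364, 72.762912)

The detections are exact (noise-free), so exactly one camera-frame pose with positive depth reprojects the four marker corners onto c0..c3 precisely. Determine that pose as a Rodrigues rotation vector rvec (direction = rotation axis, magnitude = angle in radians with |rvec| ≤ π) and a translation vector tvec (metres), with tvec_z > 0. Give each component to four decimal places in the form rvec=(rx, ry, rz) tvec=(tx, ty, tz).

Intrinsics K: fx=616.6, fy=736.7, cx=312.2, cy=241.0
Marker side s = 0.184 m; corners in marker frame (Z=0):
  M0 = (-0.0920, +0.0920, 0)
  M1 = (+0.0920, +0.0920, 0)
  M2 = (+0.0920, -0.0920, 0)
  M3 = (-0.0920, -0.0920, 0)
Detected image corners:
  c0 = (196.441347, 170.804193) px
  c1 = (262.713585, 223.299413) px
  c2 = (298.385937, 122.493058) px
  c3 = (226.701364, 72.762912) px
Planar DLT: solve 8×8 A·h = b for H (H[2,2]=1):
  H  [+301.33859 -108.79703 +244.68597]
  H  [+234.17543 +582.03585 +147.94126]
  H  [-0.29732 +0.28434 +1.00000]
B = K⁻¹H; ‖b₁‖=0.818157, ‖b₂‖=0.818157; λ = 2/(‖b₁‖+‖b₂‖) = 1.222260, sign → tz>0 ⇒ λ=+1.222260
r₁ = λ·B[:,0] = (+0.78133,+0.50740,-0.36341); r₂ = λ·B[:,1] = (-0.39163,+0.85196,+0.34754)
r₃ = r₁×r₂ = (+0.48595,-0.12922,+0.86438); SVD([r₁ r₂ r₃]) → R = UVᵀ:
  R  [+0.78133 -0.39163 +0.48595]
  R  [+0.50740 +0.85196 -0.12922]
  R  [-0.36341 +0.34754 +0.86438]
t = (-0.13383, -0.15439, +1.22226) m
tr R = 2.497678; θ = arccos((tr R − 1)/2) = 0.724488 rad = 41.510°
axis k = ((R−Rᵀ)₃₂, (R−Rᵀ)₁₃, (R−Rᵀ)₂₁) / (2 sinθ) = (+0.359680, +0.640778, +0.678257)
rvec = θ·k = (+0.260584, +0.464236, +0.491389)

rvec=(0.2606, 0.4642, 0.4914) tvec=(-0.1338, -0.1544, 1.2223)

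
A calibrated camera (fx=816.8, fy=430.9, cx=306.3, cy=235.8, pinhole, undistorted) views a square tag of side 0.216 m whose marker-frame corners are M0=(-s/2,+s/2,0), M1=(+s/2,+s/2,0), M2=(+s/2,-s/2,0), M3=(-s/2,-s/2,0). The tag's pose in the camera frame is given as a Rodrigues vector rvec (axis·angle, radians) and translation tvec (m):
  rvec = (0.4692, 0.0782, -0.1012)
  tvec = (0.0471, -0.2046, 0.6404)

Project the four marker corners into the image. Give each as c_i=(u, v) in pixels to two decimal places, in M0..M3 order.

c0=(250.72, 174.04) c1=(507.09, 161.22) c2=(505.46, 6.85) c3=(208.08, 27.17)

Intrinsics K: fx=816.8, fy=430.9, cx=306.3, cy=235.8
Marker side s = 0.216 m; corners in marker frame (Z=0):
  M0 = (-0.1080, +0.1080, 0)
  M1 = (+0.1080, +0.1080, 0)
  M2 = (+0.1080, -0.1080, 0)
  M3 = (-0.1080, -0.1080, 0)
rvec = (0.4692, 0.0782, -0.1012), |rvec| = θ = 0.48632 rad = 27.864°
Rodrigues: sinθ=0.46737, 1−cosθ=0.11594; R = I + sinθ·[k]× + (1−cosθ)·[k]×²:
    [+0.99198 +0.11524 +0.05188]
    [-0.07927 +0.88706 -0.45480]
    [-0.09843 +0.44704 +0.88908]
t = (0.0471, -0.2046, 0.6404) m
M0: Pc = R·M0+t = (-0.04759, -0.10024, +0.69931); u = 816.8·(-0.04759)/0.69931 + 306.3 = 250.7174, v = 430.9·(-0.10024)/0.69931 + 235.8 = 174.0365
M1: Pc = R·M1+t = (+0.16668, -0.11736, +0.67805); u = 816.8·(+0.16668)/0.67805 + 306.3 = 507.0884, v = 430.9·(-0.11736)/0.67805 + 235.8 = 161.2185
M2: Pc = R·M2+t = (+0.14179, -0.30896, +0.58149); u = 816.8·(+0.14179)/0.58149 + 306.3 = 505.4648, v = 430.9·(-0.30896)/0.58149 + 235.8 = 6.8491
M3: Pc = R·M3+t = (-0.07248, -0.29184, +0.60275); u = 816.8·(-0.07248)/0.60275 + 306.3 = 208.0801, v = 430.9·(-0.29184)/0.60275 + 235.8 = 27.1658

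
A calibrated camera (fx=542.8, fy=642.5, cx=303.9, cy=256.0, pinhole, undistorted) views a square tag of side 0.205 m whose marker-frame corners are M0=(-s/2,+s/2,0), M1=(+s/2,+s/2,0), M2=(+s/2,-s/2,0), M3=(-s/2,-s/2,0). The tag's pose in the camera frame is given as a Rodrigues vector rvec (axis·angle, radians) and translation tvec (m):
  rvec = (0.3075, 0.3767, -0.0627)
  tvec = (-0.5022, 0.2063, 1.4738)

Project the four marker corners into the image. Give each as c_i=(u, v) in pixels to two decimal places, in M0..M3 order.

Intrinsics K: fx=542.8, fy=642.5, cx=303.9, cy=256.0
Marker side s = 0.205 m; corners in marker frame (Z=0):
  M0 = (-0.1025, +0.1025, 0)
  M1 = (+0.1025, +0.1025, 0)
  M2 = (+0.1025, -0.1025, 0)
  M3 = (-0.1025, -0.1025, 0)
rvec = (0.3075, 0.3767, -0.0627), |rvec| = θ = 0.49030 rad = 28.092°
Rodrigues: sinθ=0.47089, 1−cosθ=0.11781; R = I + sinθ·[k]× + (1−cosθ)·[k]×²:
    [+0.92853 +0.11698 +0.35234]
    [-0.00345 +0.95173 -0.30690]
    [-0.37124 +0.28375 +0.88412]
t = (-0.5022, 0.2063, 1.4738) m
M0: Pc = R·M0+t = (-0.58538, +0.30421, +1.54094); u = 542.8·(-0.58538)/1.54094 + 303.9 = 97.6967, v = 642.5·(+0.30421)/1.54094 + 256.0 = 382.8402
M1: Pc = R·M1+t = (-0.39503, +0.30350, +1.46483); u = 542.8·(-0.39503)/1.46483 + 303.9 = 157.5183, v = 642.5·(+0.30350)/1.46483 + 256.0 = 389.1197
M2: Pc = R·M2+t = (-0.41902, +0.10839, +1.40666); u = 542.8·(-0.41902)/1.40666 + 303.9 = 142.2110, v = 642.5·(+0.10839)/1.40666 + 256.0 = 305.5092
M3: Pc = R·M3+t = (-0.60937, +0.10910, +1.48277); u = 542.8·(-0.60937)/1.48277 + 303.9 = 80.8282, v = 642.5·(+0.10910)/1.48277 + 256.0 = 303.2747

c0=(97.70, 382.84) c1=(157.52, 389.12) c2=(142.21, 305.51) c3=(80.83, 303.27)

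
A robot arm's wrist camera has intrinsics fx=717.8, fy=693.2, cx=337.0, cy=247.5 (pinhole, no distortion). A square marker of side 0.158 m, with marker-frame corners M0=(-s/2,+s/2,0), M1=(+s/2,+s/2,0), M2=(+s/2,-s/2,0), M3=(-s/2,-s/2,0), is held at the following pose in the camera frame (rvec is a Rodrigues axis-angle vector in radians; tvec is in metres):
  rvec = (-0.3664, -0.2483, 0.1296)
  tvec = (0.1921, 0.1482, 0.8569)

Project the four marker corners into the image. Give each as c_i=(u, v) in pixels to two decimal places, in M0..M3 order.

Intrinsics K: fx=717.8, fy=693.2, cx=337.0, cy=247.5
Marker side s = 0.158 m; corners in marker frame (Z=0):
  M0 = (-0.0790, +0.0790, 0)
  M1 = (+0.0790, +0.0790, 0)
  M2 = (+0.0790, -0.0790, 0)
  M3 = (-0.0790, -0.0790, 0)
rvec = (-0.3664, -0.2483, 0.1296), |rvec| = θ = 0.46119 rad = 26.424°
Rodrigues: sinθ=0.44502, 1−cosθ=0.10448; R = I + sinθ·[k]× + (1−cosθ)·[k]×²:
    [+0.96147 -0.08037 -0.26292]
    [+0.16974 +0.92581 +0.33774]
    [+0.21627 -0.36936 +0.90377]
t = (0.1921, 0.1482, 0.8569) m
M0: Pc = R·M0+t = (+0.10980, +0.20793, +0.81064); u = 717.8·(+0.10980)/0.81064 + 337.0 = 434.2213, v = 693.2·(+0.20793)/0.81064 + 247.5 = 425.3066
M1: Pc = R·M1+t = (+0.26171, +0.23475, +0.84481); u = 717.8·(+0.26171)/0.84481 + 337.0 = 559.3625, v = 693.2·(+0.23475)/0.84481 + 247.5 = 440.1212
M2: Pc = R·M2+t = (+0.27440, +0.08847, +0.90316); u = 717.8·(+0.27440)/0.90316 + 337.0 = 555.0863, v = 693.2·(+0.08847)/0.90316 + 247.5 = 315.4035
M3: Pc = R·M3+t = (+0.12249, +0.06165, +0.86899); u = 717.8·(+0.12249)/0.86899 + 337.0 = 438.1809, v = 693.2·(+0.06165)/0.86899 + 247.5 = 296.6798

c0=(434.22, 425.31) c1=(559.36, 440.12) c2=(555.09, 315.40) c3=(438.18, 296.68)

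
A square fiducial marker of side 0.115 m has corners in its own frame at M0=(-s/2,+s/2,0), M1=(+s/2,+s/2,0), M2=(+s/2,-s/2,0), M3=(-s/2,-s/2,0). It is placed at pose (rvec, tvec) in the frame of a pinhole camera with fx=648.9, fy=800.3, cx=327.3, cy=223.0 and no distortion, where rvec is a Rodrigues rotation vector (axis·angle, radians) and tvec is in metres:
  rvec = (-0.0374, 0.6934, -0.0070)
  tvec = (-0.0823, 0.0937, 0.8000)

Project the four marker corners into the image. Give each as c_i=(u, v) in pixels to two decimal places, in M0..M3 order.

c0=(228.66, 368.99) c1=(294.54, 380.79) c2=(295.31, 259.76) c3=(229.69, 258.61)

Intrinsics K: fx=648.9, fy=800.3, cx=327.3, cy=223.0
Marker side s = 0.115 m; corners in marker frame (Z=0):
  M0 = (-0.0575, +0.0575, 0)
  M1 = (+0.0575, +0.0575, 0)
  M2 = (+0.0575, -0.0575, 0)
  M3 = (-0.0575, -0.0575, 0)
rvec = (-0.0374, 0.6934, -0.0070), |rvec| = θ = 0.69444 rad = 39.789°
Rodrigues: sinθ=0.63996, 1−cosθ=0.23159; R = I + sinθ·[k]× + (1−cosθ)·[k]×²:
    [+0.76908 -0.00600 +0.63912]
    [-0.01890 +0.99930 +0.03213]
    [-0.63887 -0.03680 +0.76843]
t = (-0.0823, 0.0937, 0.8000) m
M0: Pc = R·M0+t = (-0.12687, +0.15225, +0.83462); u = 648.9·(-0.12687)/0.83462 + 327.3 = 228.6631, v = 800.3·(+0.15225)/0.83462 + 223.0 = 368.9867
M1: Pc = R·M1+t = (-0.03842, +0.15007, +0.76115); u = 648.9·(-0.03842)/0.76115 + 327.3 = 294.5434, v = 800.3·(+0.15007)/0.76115 + 223.0 = 380.7922
M2: Pc = R·M2+t = (-0.03773, +0.03515, +0.76538); u = 648.9·(-0.03773)/0.76538 + 327.3 = 295.3098, v = 800.3·(+0.03515)/0.76538 + 223.0 = 259.7568
M3: Pc = R·M3+t = (-0.12618, +0.03733, +0.83885); u = 648.9·(-0.12618)/0.83885 + 327.3 = 229.6947, v = 800.3·(+0.03733)/0.83885 + 223.0 = 258.6116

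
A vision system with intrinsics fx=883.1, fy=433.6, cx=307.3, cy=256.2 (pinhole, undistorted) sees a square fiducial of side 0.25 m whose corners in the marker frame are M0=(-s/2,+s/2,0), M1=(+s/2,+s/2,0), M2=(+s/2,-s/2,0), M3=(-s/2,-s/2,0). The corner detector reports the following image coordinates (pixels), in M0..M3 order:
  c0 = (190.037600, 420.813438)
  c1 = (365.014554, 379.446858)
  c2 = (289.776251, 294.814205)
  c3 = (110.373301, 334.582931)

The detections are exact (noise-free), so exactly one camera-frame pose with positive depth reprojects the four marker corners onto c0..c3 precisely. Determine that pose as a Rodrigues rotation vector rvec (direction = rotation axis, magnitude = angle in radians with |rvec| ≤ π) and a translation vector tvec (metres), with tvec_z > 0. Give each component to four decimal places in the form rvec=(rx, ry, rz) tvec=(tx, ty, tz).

Intrinsics K: fx=883.1, fy=433.6, cx=307.3, cy=256.2
Marker side s = 0.25 m; corners in marker frame (Z=0):
  M0 = (-0.1250, +0.1250, 0)
  M1 = (+0.1250, +0.1250, 0)
  M2 = (+0.1250, -0.1250, 0)
  M3 = (-0.1250, -0.1250, 0)
Detected image corners:
  c0 = (190.037600, 420.813438) px
  c1 = (365.014554, 379.446858) px
  c2 = (289.776251, 294.814205) px
  c3 = (110.373301, 334.582931) px
Planar DLT: solve 8×8 A·h = b for H (H[2,2]=1):
  H  [+732.87534 +322.98496 +240.19108]
  H  [-126.10678 +361.57978 +357.45485]
  H  [+0.10124 +0.05566 +1.00000]
B = K⁻¹H; ‖b₁‖=0.874468, ‖b₂‖=0.874468; λ = 2/(‖b₁‖+‖b₂‖) = 1.143553, sign → tz>0 ⇒ λ=+1.143553
r₁ = λ·B[:,0] = (+0.90873,-0.40100,+0.11578); r₂ = λ·B[:,1] = (+0.39609,+0.91600,+0.06365)
r₃ = r₁×r₂ = (-0.13158,-0.01198,+0.99123); SVD([r₁ r₂ r₃]) → R = UVᵀ:
  R  [+0.90873 +0.39609 -0.13158]
  R  [-0.40100 +0.91600 -0.01198]
  R  [+0.11578 +0.06365 +0.99123]
t = (-0.08690, +0.26704, +1.14355) m
tr R = 2.815969; θ = arccos((tr R − 1)/2) = 0.432348 rad = 24.772°
axis k = ((R−Rᵀ)₃₂, (R−Rᵀ)₁₃, (R−Rᵀ)₂₁) / (2 sinθ) = (+0.090254, -0.295169, -0.951173)
rvec = θ·k = (+0.039021, -0.127616, -0.411238)

rvec=(0.0390, -0.1276, -0.4112) tvec=(-0.0869, 0.2670, 1.1436)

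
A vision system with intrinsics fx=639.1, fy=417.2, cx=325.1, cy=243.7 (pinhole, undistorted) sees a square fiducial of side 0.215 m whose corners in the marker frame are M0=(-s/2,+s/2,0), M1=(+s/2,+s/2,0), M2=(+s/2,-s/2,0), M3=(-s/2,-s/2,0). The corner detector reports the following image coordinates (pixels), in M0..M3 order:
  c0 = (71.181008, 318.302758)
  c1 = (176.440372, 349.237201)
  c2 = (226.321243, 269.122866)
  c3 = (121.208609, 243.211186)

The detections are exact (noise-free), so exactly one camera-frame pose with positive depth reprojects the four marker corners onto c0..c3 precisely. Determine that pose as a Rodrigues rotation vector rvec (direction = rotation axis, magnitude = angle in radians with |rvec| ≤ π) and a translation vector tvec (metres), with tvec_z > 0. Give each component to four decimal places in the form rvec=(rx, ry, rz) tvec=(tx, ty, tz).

Intrinsics K: fx=639.1, fy=417.2, cx=325.1, cy=243.7
Marker side s = 0.215 m; corners in marker frame (Z=0):
  M0 = (-0.1075, +0.1075, 0)
  M1 = (+0.1075, +0.1075, 0)
  M2 = (+0.1075, -0.1075, 0)
  M3 = (-0.1075, -0.1075, 0)
Detected image corners:
  c0 = (71.181008, 318.302758) px
  c1 = (176.440372, 349.237201) px
  c2 = (226.321243, 269.122866) px
  c3 = (121.208609, 243.211186) px
Planar DLT: solve 8×8 A·h = b for H (H[2,2]=1):
  H  [+451.37917 -251.29704 +147.69127]
  H  [+56.99698 +323.07157 +294.04879]
  H  [-0.25441 -0.12731 +1.00000]
B = K⁻¹H; ‖b₁‖=0.918943, ‖b₂‖=0.918943; λ = 2/(‖b₁‖+‖b₂‖) = 1.088207, sign → tz>0 ⇒ λ=+1.088207
r₁ = λ·B[:,0] = (+0.90940,+0.31039,-0.27685); r₂ = λ·B[:,1] = (-0.35741,+0.92361,-0.13854)
r₃ = r₁×r₂ = (+0.21270,+0.22494,+0.95087); SVD([r₁ r₂ r₃]) → R = UVᵀ:
  R  [+0.90940 -0.35741 +0.21270]
  R  [+0.31039 +0.92361 +0.22494]
  R  [-0.27685 -0.13854 +0.95087]
t = (-0.30208, +0.13133, +1.08821) m
tr R = 2.783888; θ = arccos((tr R − 1)/2) = 0.469170 rad = 26.881°
axis k = ((R−Rᵀ)₃₂, (R−Rᵀ)₁₃, (R−Rᵀ)₂₁) / (2 sinθ) = (-0.401953, +0.541370, +0.738480)
rvec = θ·k = (-0.188584, +0.253994, +0.346472)

rvec=(-0.1886, 0.2540, 0.3465) tvec=(-0.3021, 0.1313, 1.0882)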